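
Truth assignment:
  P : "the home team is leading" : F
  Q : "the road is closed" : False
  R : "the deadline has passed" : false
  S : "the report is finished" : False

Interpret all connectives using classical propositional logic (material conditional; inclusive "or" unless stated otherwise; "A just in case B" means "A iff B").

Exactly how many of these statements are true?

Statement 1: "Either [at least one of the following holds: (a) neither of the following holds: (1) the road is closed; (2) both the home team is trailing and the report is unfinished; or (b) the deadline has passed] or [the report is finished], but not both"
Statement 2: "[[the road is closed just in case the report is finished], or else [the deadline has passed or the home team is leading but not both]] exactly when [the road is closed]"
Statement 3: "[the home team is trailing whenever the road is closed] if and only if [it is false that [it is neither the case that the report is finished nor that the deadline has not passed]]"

1

Statement 1: In symbols: ((Q ↓ (¬P ∧ ¬S)) ∨ R) ⊕ S

¬P = ¬F = T
¬S = ¬F = T
¬P ∧ ¬S = T ∧ T = T
Q ↓ (¬P ∧ ¬S) = F ↓ T = F
(Q ↓ (¬P ∧ ¬S)) ∨ R = F ∨ F = F
((Q ↓ (¬P ∧ ¬S)) ∨ R) ⊕ S = F ⊕ F = F
Hence Statement 1 is false.

Statement 2: Parsed as ((Q ↔ S) ∨ (R ⊕ P)) ↔ Q

Q ↔ S = F ↔ F = T
R ⊕ P = F ⊕ F = F
(Q ↔ S) ∨ (R ⊕ P) = T ∨ F = T
((Q ↔ S) ∨ (R ⊕ P)) ↔ Q = T ↔ F = F
So Statement 2 is false.

Statement 3: This is (Q → ¬P) ↔ ¬(S ↓ ¬R).

¬P = ¬F = T
Q → ¬P = F → T = T
¬R = ¬F = T
S ↓ ¬R = F ↓ T = F
¬(S ↓ ¬R) = ¬F = T
(Q → ¬P) ↔ ¬(S ↓ ¬R) = T ↔ T = T
So Statement 3 is true.

1 of the 3 statements is true.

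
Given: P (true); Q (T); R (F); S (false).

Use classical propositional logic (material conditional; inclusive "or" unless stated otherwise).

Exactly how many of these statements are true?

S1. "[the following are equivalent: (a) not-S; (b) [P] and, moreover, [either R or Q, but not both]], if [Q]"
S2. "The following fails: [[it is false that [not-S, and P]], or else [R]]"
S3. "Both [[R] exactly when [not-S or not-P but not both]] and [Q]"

2

S1: Formalization: Q -> (~S <-> (P & (R xor Q)))

~S = ~F = T
R xor Q = F xor T = T
P & (R xor Q) = T & T = T
~S <-> (P & (R xor Q)) = T <-> T = T
Q -> (~S <-> (P & (R xor Q))) = T -> T = T
Hence S1 is true.

S2: This is ~(~(~S & P) | R).

~S = ~F = T
~S & P = T & T = T
~(~S & P) = ~T = F
~(~S & P) | R = F | F = F
~(~(~S & P) | R) = ~F = T
So S2 is true.

S3: This is (R <-> (~S xor ~P)) & Q.

~S = ~F = T
~P = ~T = F
~S xor ~P = T xor F = T
R <-> (~S xor ~P) = F <-> T = F
(R <-> (~S xor ~P)) & Q = F & T = F
Hence S3 is false.

Count: 2.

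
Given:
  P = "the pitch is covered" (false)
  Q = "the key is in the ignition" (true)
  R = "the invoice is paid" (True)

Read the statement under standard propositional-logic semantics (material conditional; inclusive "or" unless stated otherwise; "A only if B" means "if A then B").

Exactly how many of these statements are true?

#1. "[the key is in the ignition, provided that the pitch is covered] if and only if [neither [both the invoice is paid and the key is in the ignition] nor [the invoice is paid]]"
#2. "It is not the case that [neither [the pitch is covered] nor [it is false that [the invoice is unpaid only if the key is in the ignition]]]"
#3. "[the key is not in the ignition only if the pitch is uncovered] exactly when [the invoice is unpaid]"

#1: This is (P -> Q) <-> ((R & Q) nor R).

P -> Q = F -> T = T
R & Q = T & T = T
(R & Q) nor R = T nor T = F
(P -> Q) <-> ((R & Q) nor R) = T <-> F = F
So #1 is false.

#2: In symbols: ~(P nor ~(~R -> Q))

~R = ~T = F
~R -> Q = F -> T = T
~(~R -> Q) = ~T = F
P nor ~(~R -> Q) = F nor F = T
~(P nor ~(~R -> Q)) = ~T = F
Thus #2 is false.

#3: In symbols: (~Q -> ~P) <-> ~R

~Q = ~T = F
~P = ~F = T
~Q -> ~P = F -> T = T
~R = ~T = F
(~Q -> ~P) <-> ~R = T <-> F = F
Thus #3 is false.

Count: 0.

0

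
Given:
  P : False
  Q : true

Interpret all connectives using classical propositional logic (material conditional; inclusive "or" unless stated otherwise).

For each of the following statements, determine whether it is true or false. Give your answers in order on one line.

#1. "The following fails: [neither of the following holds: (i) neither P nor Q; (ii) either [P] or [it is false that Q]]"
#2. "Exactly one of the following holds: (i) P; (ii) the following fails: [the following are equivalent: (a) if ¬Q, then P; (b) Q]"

#1 false; #2 false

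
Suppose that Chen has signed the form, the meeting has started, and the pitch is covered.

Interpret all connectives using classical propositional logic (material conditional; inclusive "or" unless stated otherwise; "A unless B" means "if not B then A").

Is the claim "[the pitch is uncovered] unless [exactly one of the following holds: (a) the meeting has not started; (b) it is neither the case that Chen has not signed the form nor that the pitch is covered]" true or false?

Let R = "the pitch is covered" (T), Q = "the meeting has started" (T), P = "Chen has signed the form" (T).
This is ¬R ∨ (¬Q ⊕ (¬P ↓ R)).

¬R = ¬T = F
¬Q = ¬T = F
¬P = ¬T = F
¬P ↓ R = F ↓ T = F
¬Q ⊕ (¬P ↓ R) = F ⊕ F = F
¬R ∨ (¬Q ⊕ (¬P ↓ R)) = F ∨ F = F

false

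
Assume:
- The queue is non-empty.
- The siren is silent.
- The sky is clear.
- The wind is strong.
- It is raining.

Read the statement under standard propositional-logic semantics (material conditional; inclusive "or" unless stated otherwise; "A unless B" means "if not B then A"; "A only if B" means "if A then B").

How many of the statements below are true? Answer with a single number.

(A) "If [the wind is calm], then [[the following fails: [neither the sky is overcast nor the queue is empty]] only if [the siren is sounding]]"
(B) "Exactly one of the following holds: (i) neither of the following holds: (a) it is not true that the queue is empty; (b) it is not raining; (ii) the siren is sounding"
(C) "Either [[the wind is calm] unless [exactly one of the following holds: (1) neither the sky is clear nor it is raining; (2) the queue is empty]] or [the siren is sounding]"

Let S = "the wind is strong" (T), R = "the sky is overcast" (F), P = "the queue is empty" (F), Q = "the siren is sounding" (F), U = "it is raining" (T).

(A): In symbols: ¬S → (¬(R ↓ P) → Q)

¬S = ¬T = F
R ↓ P = F ↓ F = T
¬(R ↓ P) = ¬T = F
¬(R ↓ P) → Q = F → F = T
¬S → (¬(R ↓ P) → Q) = F → T = T
So (A) is true.

(B): In symbols: (¬P ↓ ¬U) ⊕ Q

¬P = ¬F = T
¬U = ¬T = F
¬P ↓ ¬U = T ↓ F = F
(¬P ↓ ¬U) ⊕ Q = F ⊕ F = F
Hence (B) is false.

(C): This is (¬S ∨ ((¬R ↓ U) ⊕ P)) ∨ Q.

¬S = ¬T = F
¬R = ¬F = T
¬R ↓ U = T ↓ T = F
(¬R ↓ U) ⊕ P = F ⊕ F = F
¬S ∨ ((¬R ↓ U) ⊕ P) = F ∨ F = F
(¬S ∨ ((¬R ↓ U) ⊕ P)) ∨ Q = F ∨ F = F
So (C) is false.

True statements: 1 ((A)).

1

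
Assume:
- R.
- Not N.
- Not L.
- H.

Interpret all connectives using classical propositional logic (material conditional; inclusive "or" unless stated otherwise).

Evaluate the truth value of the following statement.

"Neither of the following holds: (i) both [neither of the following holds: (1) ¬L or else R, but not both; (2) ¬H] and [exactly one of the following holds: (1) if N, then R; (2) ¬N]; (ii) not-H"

Formalization: (((¬L ⊕ R) ↓ ¬H) ∧ ((N → R) ⊕ ¬N)) ↓ ¬H

¬L = ¬F = T
¬L ⊕ R = T ⊕ T = F
¬H = ¬T = F
(¬L ⊕ R) ↓ ¬H = F ↓ F = T
N → R = F → T = T
¬N = ¬F = T
(N → R) ⊕ ¬N = T ⊕ T = F
((¬L ⊕ R) ↓ ¬H) ∧ ((N → R) ⊕ ¬N) = T ∧ F = F
¬H = ¬T = F
(((¬L ⊕ R) ↓ ¬H) ∧ ((N → R) ⊕ ¬N)) ↓ ¬H = F ↓ F = T

The statement is true.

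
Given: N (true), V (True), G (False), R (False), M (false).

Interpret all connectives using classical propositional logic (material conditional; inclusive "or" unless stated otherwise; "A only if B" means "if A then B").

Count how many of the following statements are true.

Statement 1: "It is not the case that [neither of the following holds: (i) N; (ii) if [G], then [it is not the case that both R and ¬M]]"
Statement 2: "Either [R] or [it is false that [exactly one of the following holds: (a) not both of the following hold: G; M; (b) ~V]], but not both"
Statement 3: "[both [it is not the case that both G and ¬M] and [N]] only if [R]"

Statement 1: This is ~(N nor (G -> (R nand ~M))).

~M = ~F = T
R nand ~M = F nand T = T
G -> (R nand ~M) = F -> T = T
N nor (G -> (R nand ~M)) = T nor T = F
~(N nor (G -> (R nand ~M))) = ~F = T
So Statement 1 is true.

Statement 2: Formalization: R xor ~((G nand M) xor ~V)

G nand M = F nand F = T
~V = ~T = F
(G nand M) xor ~V = T xor F = T
~((G nand M) xor ~V) = ~T = F
R xor ~((G nand M) xor ~V) = F xor F = F
Hence Statement 2 is false.

Statement 3: Parsed as ((G nand ~M) & N) -> R

~M = ~F = T
G nand ~M = F nand T = T
(G nand ~M) & N = T & T = T
((G nand ~M) & N) -> R = T -> F = F
So Statement 3 is false.

Count: 1.

1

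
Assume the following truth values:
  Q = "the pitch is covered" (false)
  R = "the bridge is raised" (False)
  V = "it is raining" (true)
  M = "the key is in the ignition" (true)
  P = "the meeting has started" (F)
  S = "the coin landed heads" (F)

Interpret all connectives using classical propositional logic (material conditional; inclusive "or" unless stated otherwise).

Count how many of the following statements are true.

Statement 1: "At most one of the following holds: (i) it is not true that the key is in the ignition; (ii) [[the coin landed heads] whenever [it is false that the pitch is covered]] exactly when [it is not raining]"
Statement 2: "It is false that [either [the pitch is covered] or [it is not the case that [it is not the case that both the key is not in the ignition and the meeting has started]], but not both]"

2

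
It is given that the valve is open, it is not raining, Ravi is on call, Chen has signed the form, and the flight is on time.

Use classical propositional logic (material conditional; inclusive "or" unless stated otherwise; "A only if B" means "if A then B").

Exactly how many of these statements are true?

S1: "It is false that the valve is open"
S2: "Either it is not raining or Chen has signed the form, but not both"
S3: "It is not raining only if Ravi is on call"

1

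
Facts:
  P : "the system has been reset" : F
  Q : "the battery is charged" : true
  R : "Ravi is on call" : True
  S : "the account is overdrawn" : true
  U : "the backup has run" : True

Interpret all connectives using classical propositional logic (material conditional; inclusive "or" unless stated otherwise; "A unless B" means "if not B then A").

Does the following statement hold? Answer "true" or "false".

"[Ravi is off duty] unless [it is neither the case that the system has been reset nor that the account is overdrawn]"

Values: R=T, P=F, S=T.
This is ~R | (P nor S).

~R = ~T = F
P nor S = F nor T = F
~R | (P nor S) = F | F = F

false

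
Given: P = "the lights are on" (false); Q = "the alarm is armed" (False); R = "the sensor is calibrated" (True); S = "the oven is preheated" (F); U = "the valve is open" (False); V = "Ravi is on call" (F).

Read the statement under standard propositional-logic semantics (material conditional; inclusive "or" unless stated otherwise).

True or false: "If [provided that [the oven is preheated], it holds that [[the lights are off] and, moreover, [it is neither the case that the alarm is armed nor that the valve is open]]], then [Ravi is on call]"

Parsed as (S -> (~P & (Q nor U))) -> V

~P = ~F = T
Q nor U = F nor F = T
~P & (Q nor U) = T & T = T
S -> (~P & (Q nor U)) = F -> T = T
(S -> (~P & (Q nor U))) -> V = T -> F = F

false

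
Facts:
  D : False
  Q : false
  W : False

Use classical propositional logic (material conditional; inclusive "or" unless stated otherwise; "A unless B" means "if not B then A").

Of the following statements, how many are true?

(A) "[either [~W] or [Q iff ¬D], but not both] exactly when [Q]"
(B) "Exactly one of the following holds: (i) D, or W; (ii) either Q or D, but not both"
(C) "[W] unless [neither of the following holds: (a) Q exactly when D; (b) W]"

0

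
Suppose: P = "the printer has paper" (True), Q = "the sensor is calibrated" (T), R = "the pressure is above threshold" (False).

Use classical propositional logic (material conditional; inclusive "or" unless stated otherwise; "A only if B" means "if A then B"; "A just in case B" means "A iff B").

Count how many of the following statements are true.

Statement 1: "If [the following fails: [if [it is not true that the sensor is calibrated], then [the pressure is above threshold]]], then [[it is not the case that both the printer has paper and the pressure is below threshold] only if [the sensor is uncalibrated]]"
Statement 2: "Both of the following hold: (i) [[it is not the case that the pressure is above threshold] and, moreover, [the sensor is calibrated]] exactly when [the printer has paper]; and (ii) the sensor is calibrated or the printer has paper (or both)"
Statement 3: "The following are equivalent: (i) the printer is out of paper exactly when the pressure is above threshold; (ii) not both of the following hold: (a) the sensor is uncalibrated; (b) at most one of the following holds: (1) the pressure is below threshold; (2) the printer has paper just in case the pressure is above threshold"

Statement 1: Parsed as not (not Q -> R) -> ((P nand not R) -> not Q)

not Q = not True = False
not Q -> R = False -> False = True
not (not Q -> R) = not True = False
not R = not False = True
P nand not R = True nand True = False
not Q = not True = False
(P nand not R) -> not Q = False -> False = True
not (not Q -> R) -> ((P nand not R) -> not Q) = False -> True = True
Hence Statement 1 is true.

Statement 2: Parsed as ((not R and Q) iff P) and (Q or P)

not R = not False = True
not R and Q = True and True = True
(not R and Q) iff P = True iff True = True
Q or P = True or True = True
((not R and Q) iff P) and (Q or P) = True and True = True
So Statement 2 is true.

Statement 3: In symbols: (not P iff R) iff (not Q nand (not R nand (P iff R)))

not P = not True = False
not P iff R = False iff False = True
not Q = not True = False
not R = not False = True
P iff R = True iff False = False
not R nand (P iff R) = True nand False = True
not Q nand (not R nand (P iff R)) = False nand True = True
(not P iff R) iff (not Q nand (not R nand (P iff R))) = True iff True = True
Thus Statement 3 is true.

Count: 3.

3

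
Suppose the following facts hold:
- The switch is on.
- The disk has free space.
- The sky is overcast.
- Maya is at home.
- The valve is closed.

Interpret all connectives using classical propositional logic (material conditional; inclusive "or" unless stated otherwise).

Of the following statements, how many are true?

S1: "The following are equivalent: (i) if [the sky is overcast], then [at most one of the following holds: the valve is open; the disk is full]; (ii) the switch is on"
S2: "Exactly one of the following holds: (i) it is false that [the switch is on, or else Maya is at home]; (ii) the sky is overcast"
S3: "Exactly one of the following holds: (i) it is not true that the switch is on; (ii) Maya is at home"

Let R = "the sky is overcast" (T), U = "the valve is open" (F), Q = "the disk is full" (F), P = "the switch is on" (T), S = "Maya is at home" (T).

S1: In symbols: (R -> (U nand Q)) <-> P

U nand Q = F nand F = T
R -> (U nand Q) = T -> T = T
(R -> (U nand Q)) <-> P = T <-> T = T
So S1 is true.

S2: Parsed as ~(P | S) xor R

P | S = T | T = T
~(P | S) = ~T = F
~(P | S) xor R = F xor T = T
So S2 is true.

S3: Parsed as ~P xor S

~P = ~T = F
~P xor S = F xor T = T
Thus S3 is true.

3 of the 3 statements are true.

3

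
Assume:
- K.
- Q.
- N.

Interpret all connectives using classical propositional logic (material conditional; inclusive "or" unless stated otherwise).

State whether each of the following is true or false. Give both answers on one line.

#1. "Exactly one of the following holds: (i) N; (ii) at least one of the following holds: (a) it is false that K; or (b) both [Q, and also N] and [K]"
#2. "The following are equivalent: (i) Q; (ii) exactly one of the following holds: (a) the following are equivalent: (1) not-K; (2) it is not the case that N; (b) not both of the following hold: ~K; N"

#1 false / #2 false

#1: In symbols: N xor (~K | ((Q & N) & K))

~K = ~T = F
Q & N = T & T = T
(Q & N) & K = T & T = T
~K | ((Q & N) & K) = F | T = T
N xor (~K | ((Q & N) & K)) = T xor T = F
Hence #1 is false.

#2: In symbols: Q <-> ((~K <-> ~N) xor (~K nand N))

~K = ~T = F
~N = ~T = F
~K <-> ~N = F <-> F = T
~K = ~T = F
~K nand N = F nand T = T
(~K <-> ~N) xor (~K nand N) = T xor T = F
Q <-> ((~K <-> ~N) xor (~K nand N)) = T <-> F = F
So #2 is false.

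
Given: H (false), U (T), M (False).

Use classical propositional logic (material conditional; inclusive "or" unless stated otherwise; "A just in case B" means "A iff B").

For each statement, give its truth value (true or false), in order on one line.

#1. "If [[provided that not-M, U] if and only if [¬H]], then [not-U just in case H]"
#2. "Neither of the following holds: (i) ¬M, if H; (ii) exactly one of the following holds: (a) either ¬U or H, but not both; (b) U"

#1: Formalization: ((¬M → U) ↔ ¬H) → (¬U ↔ H)

¬M = ¬F = T
¬M → U = T → T = T
¬H = ¬F = T
(¬M → U) ↔ ¬H = T ↔ T = T
¬U = ¬T = F
¬U ↔ H = F ↔ F = T
((¬M → U) ↔ ¬H) → (¬U ↔ H) = T → T = T
So #1 is true.

#2: This is (H → ¬M) ↓ ((¬U ⊕ H) ⊕ U).

¬M = ¬F = T
H → ¬M = F → T = T
¬U = ¬T = F
¬U ⊕ H = F ⊕ F = F
(¬U ⊕ H) ⊕ U = F ⊕ T = T
(H → ¬M) ↓ ((¬U ⊕ H) ⊕ U) = T ↓ T = F
Thus #2 is false.

#1 T / #2 F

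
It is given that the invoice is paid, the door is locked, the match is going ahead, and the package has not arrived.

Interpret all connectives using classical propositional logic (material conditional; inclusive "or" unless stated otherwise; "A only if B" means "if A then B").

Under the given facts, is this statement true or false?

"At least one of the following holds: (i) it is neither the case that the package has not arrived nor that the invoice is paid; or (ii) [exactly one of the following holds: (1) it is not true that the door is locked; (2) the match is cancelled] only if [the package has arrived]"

Let S = "the package has arrived" (F), P = "the invoice is paid" (T), Q = "the door is locked" (T), R = "the match is cancelled" (F).
In symbols: (~S nor P) | ((~Q xor R) -> S)

~S = ~F = T
~S nor P = T nor T = F
~Q = ~T = F
~Q xor R = F xor F = F
(~Q xor R) -> S = F -> F = T
(~S nor P) | ((~Q xor R) -> S) = F | T = T

True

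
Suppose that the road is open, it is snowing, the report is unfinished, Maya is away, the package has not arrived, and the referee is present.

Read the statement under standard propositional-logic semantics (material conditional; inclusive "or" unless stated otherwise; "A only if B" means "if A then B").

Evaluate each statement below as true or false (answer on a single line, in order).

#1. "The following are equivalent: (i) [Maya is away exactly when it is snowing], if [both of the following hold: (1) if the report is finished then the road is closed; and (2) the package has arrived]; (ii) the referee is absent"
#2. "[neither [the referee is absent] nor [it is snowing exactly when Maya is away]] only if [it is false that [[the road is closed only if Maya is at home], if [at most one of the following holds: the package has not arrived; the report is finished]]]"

#1 false / #2 true

Let R = "the report is finished" (F), P = "the road is closed" (F), U = "the package has arrived" (F), S = "Maya is at home" (F), Q = "it is snowing" (T), V = "the referee is present" (T).

#1: This is (((R -> P) & U) -> (~S <-> Q)) <-> ~V.

R -> P = F -> F = T
(R -> P) & U = T & F = F
~S = ~F = T
~S <-> Q = T <-> T = T
((R -> P) & U) -> (~S <-> Q) = F -> T = T
~V = ~T = F
(((R -> P) & U) -> (~S <-> Q)) <-> ~V = T <-> F = F
So #1 is false.

#2: In symbols: (~V nor (Q <-> ~S)) -> ~((~U nand R) -> (P -> S))

~V = ~T = F
~S = ~F = T
Q <-> ~S = T <-> T = T
~V nor (Q <-> ~S) = F nor T = F
~U = ~F = T
~U nand R = T nand F = T
P -> S = F -> F = T
(~U nand R) -> (P -> S) = T -> T = T
~((~U nand R) -> (P -> S)) = ~T = F
(~V nor (Q <-> ~S)) -> ~((~U nand R) -> (P -> S)) = F -> F = T
Hence #2 is true.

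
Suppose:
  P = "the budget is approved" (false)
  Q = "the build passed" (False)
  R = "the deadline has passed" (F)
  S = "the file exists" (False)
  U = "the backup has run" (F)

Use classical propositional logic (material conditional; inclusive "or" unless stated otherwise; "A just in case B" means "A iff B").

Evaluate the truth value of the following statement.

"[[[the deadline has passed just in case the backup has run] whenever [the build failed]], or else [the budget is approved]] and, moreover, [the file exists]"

false

Parsed as ((¬Q → (R ↔ U)) ∨ P) ∧ S

¬Q = ¬F = T
R ↔ U = F ↔ F = T
¬Q → (R ↔ U) = T → T = T
(¬Q → (R ↔ U)) ∨ P = T ∨ F = T
((¬Q → (R ↔ U)) ∨ P) ∧ S = T ∧ F = F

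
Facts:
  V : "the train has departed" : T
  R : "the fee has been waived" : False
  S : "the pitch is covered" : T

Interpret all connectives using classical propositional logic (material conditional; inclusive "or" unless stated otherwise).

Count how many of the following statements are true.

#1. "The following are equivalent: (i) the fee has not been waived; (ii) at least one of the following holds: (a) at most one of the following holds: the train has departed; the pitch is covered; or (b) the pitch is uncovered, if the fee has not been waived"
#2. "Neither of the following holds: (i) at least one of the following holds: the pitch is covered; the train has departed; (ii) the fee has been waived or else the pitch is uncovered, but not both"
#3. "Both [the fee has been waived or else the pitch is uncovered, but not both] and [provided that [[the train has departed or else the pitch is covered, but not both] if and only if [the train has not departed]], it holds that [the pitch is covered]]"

0

#1: Formalization: not R iff ((V nand S) or (not R -> not S))

not R = not False = True
V nand S = True nand True = False
not R = not False = True
not S = not True = False
not R -> not S = True -> False = False
(V nand S) or (not R -> not S) = False or False = False
not R iff ((V nand S) or (not R -> not S)) = True iff False = False
Thus #1 is false.

#2: This is (S or V) nor (R xor not S).

S or V = True or True = True
not S = not True = False
R xor not S = False xor False = False
(S or V) nor (R xor not S) = True nor False = False
Hence #2 is false.

#3: Parsed as (R xor not S) and (((V xor S) iff not V) -> S)

not S = not True = False
R xor not S = False xor False = False
V xor S = True xor True = False
not V = not True = False
(V xor S) iff not V = False iff False = True
((V xor S) iff not V) -> S = True -> True = True
(R xor not S) and (((V xor S) iff not V) -> S) = False and True = False
Thus #3 is false.

0 of the 3 statements are true (none).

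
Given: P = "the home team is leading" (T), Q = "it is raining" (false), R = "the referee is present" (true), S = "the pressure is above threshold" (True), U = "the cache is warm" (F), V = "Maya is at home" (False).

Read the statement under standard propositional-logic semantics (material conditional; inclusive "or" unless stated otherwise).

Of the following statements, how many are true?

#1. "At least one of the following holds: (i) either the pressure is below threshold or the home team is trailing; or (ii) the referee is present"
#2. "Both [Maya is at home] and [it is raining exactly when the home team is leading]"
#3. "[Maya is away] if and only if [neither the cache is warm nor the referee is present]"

#1: This is (¬S ∨ ¬P) ∨ R.

¬S = ¬T = F
¬P = ¬T = F
¬S ∨ ¬P = F ∨ F = F
(¬S ∨ ¬P) ∨ R = F ∨ T = T
Thus #1 is true.

#2: Parsed as V ∧ (Q ↔ P)

Q ↔ P = F ↔ T = F
V ∧ (Q ↔ P) = F ∧ F = F
Hence #2 is false.

#3: Formalization: ¬V ↔ (U ↓ R)

¬V = ¬F = T
U ↓ R = F ↓ T = F
¬V ↔ (U ↓ R) = T ↔ F = F
Thus #3 is false.

1 of the 3 statements is true.

1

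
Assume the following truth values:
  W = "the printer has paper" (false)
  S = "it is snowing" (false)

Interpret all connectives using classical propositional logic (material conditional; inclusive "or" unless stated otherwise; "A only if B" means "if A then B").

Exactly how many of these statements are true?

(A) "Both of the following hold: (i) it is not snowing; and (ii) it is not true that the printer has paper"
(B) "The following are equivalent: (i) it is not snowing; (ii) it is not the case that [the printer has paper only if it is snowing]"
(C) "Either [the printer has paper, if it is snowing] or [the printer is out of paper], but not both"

(A): Parsed as not S and not W

not S = not False = True
not W = not False = True
not S and not W = True and True = True
So (A) is true.

(B): In symbols: not S iff not (W -> S)

not S = not False = True
W -> S = False -> False = True
not (W -> S) = not True = False
not S iff not (W -> S) = True iff False = False
Hence (B) is false.

(C): In symbols: (S -> W) xor not W

S -> W = False -> False = True
not W = not False = True
(S -> W) xor not W = True xor True = False
Hence (C) is false.

1 of the 3 statements is true ((A)).

1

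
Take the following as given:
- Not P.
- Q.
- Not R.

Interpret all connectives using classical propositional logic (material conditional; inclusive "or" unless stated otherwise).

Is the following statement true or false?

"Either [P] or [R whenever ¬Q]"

In symbols: P | (~Q -> R)

~Q = ~T = F
~Q -> R = F -> F = T
P | (~Q -> R) = F | T = T

True.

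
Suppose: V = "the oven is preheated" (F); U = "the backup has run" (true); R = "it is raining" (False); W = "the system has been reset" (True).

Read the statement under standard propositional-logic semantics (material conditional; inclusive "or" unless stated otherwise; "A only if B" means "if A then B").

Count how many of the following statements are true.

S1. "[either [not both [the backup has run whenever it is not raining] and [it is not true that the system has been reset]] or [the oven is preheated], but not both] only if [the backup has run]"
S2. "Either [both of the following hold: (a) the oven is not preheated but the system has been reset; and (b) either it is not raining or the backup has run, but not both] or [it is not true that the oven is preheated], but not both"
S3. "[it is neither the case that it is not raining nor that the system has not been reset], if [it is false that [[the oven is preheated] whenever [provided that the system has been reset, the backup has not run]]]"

3

S1: Parsed as (((~R -> U) nand ~W) xor V) -> U

~R = ~F = T
~R -> U = T -> T = T
~W = ~T = F
(~R -> U) nand ~W = T nand F = T
((~R -> U) nand ~W) xor V = T xor F = T
(((~R -> U) nand ~W) xor V) -> U = T -> T = T
So S1 is true.

S2: In symbols: ((~V & W) & (~R xor U)) xor ~V

~V = ~F = T
~V & W = T & T = T
~R = ~F = T
~R xor U = T xor T = F
(~V & W) & (~R xor U) = T & F = F
~V = ~F = T
((~V & W) & (~R xor U)) xor ~V = F xor T = T
Thus S2 is true.

S3: Parsed as ~((W -> ~U) -> V) -> (~R nor ~W)

~U = ~T = F
W -> ~U = T -> F = F
(W -> ~U) -> V = F -> F = T
~((W -> ~U) -> V) = ~T = F
~R = ~F = T
~W = ~T = F
~R nor ~W = T nor F = F
~((W -> ~U) -> V) -> (~R nor ~W) = F -> F = T
So S3 is true.

Count: 3.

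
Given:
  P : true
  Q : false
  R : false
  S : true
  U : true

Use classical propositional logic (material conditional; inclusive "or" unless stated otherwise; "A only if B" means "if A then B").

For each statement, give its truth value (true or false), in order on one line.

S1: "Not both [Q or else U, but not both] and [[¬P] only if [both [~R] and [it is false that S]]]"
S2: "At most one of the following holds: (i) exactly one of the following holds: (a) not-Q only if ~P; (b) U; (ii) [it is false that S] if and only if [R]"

S1: This is (Q xor U) nand (not P -> (not R and not S)).

Q xor U = False xor True = True
not P = not True = False
not R = not False = True
not S = not True = False
not R and not S = True and False = False
not P -> (not R and not S) = False -> False = True
(Q xor U) nand (not P -> (not R and not S)) = True nand True = False
Thus S1 is false.

S2: Parsed as ((not Q -> not P) xor U) nand (not S iff R)

not Q = not False = True
not P = not True = False
not Q -> not P = True -> False = False
(not Q -> not P) xor U = False xor True = True
not S = not True = False
not S iff R = False iff False = True
((not Q -> not P) xor U) nand (not S iff R) = True nand True = False
Hence S2 is false.

S1 False; S2 False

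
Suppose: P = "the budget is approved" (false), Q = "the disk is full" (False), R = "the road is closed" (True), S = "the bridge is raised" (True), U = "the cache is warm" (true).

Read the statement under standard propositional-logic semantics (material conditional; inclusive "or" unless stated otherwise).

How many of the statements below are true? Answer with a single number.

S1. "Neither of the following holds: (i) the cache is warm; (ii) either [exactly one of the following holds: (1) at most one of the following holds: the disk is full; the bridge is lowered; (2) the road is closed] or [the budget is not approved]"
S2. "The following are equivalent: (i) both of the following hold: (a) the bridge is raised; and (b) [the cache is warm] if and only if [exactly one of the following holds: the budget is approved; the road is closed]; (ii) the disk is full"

S1: In symbols: U nor (((Q nand not S) xor R) or not P)

not S = not True = False
Q nand not S = False nand False = True
(Q nand not S) xor R = True xor True = False
not P = not False = True
((Q nand not S) xor R) or not P = False or True = True
U nor (((Q nand not S) xor R) or not P) = True nor True = False
Thus S1 is false.

S2: In symbols: (S and (U iff (P xor R))) iff Q

P xor R = False xor True = True
U iff (P xor R) = True iff True = True
S and (U iff (P xor R)) = True and True = True
(S and (U iff (P xor R))) iff Q = True iff False = False
Thus S2 is false.

0 of the 2 statements are true (none).

0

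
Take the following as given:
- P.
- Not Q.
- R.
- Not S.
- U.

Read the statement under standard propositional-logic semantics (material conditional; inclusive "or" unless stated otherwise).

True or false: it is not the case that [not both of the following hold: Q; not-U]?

The statement is false.

In symbols: ¬(Q ↑ ¬U)

¬U = ¬T = F
Q ↑ ¬U = F ↑ F = T
¬(Q ↑ ¬U) = ¬T = F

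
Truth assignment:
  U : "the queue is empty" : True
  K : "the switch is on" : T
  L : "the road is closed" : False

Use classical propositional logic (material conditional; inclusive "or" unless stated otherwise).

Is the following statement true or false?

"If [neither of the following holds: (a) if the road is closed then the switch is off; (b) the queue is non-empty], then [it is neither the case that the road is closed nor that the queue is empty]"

True.

Formalization: ((L → ¬K) ↓ ¬U) → (L ↓ U)

¬K = ¬T = F
L → ¬K = F → F = T
¬U = ¬T = F
(L → ¬K) ↓ ¬U = T ↓ F = F
L ↓ U = F ↓ T = F
((L → ¬K) ↓ ¬U) → (L ↓ U) = F → F = T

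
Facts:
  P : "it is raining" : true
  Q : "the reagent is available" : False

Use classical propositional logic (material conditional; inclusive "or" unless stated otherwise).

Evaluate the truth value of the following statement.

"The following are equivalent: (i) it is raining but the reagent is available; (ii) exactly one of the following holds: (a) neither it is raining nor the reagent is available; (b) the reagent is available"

true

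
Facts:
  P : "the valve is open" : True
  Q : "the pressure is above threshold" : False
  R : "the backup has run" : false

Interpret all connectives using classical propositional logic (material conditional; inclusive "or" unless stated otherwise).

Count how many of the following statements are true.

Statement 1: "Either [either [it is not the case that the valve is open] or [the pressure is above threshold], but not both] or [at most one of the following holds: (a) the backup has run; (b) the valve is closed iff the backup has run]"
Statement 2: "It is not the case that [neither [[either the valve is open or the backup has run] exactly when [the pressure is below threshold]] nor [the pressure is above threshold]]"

2

Statement 1: Formalization: (not P xor Q) or (R nand (not P iff R))

not P = not True = False
not P xor Q = False xor False = False
not P = not True = False
not P iff R = False iff False = True
R nand (not P iff R) = False nand True = True
(not P xor Q) or (R nand (not P iff R)) = False or True = True
Hence Statement 1 is true.

Statement 2: Parsed as not (((P or R) iff not Q) nor Q)

P or R = True or False = True
not Q = not False = True
(P or R) iff not Q = True iff True = True
((P or R) iff not Q) nor Q = True nor False = False
not (((P or R) iff not Q) nor Q) = not False = True
So Statement 2 is true.

Count: 2.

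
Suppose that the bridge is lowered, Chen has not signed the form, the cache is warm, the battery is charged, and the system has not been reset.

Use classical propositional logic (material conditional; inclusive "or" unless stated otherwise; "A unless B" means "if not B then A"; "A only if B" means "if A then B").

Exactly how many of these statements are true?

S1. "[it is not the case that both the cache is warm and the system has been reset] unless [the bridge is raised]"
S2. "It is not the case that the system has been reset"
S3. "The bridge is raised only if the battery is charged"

3

Let R = "the cache is warm" (True), U = "the system has been reset" (False), P = "the bridge is raised" (False), S = "the battery is charged" (True).

S1: Parsed as (R nand U) or P

R nand U = True nand False = True
(R nand U) or P = True or False = True
Thus S1 is true.

S2: Formalization: not U

not U = not False = True
Hence S2 is true.

S3: Parsed as P -> S

P -> S = False -> True = True
Thus S3 is true.

Count: 3.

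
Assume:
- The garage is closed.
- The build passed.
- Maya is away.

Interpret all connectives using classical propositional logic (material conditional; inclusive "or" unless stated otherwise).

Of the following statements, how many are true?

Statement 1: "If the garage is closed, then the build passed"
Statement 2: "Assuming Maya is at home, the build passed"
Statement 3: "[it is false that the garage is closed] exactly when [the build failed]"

3

Let P = "the garage is closed" (T), Q = "the build passed" (T), R = "Maya is at home" (F).

Statement 1: Formalization: P -> Q

P -> Q = T -> T = T
So Statement 1 is true.

Statement 2: This is R -> Q.

R -> Q = F -> T = T
Thus Statement 2 is true.

Statement 3: Formalization: ~P <-> ~Q

~P = ~T = F
~Q = ~T = F
~P <-> ~Q = F <-> F = T
Thus Statement 3 is true.

True statements: 3.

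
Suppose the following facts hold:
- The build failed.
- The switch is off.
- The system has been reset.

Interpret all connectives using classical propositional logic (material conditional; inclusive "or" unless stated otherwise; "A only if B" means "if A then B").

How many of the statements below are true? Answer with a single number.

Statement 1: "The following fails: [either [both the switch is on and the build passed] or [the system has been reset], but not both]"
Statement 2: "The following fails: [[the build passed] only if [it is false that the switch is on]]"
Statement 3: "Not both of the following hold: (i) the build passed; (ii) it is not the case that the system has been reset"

1

Let Q = "the switch is on" (F), S = "the build passed" (F), G = "the system has been reset" (T).

Statement 1: Parsed as ~((Q & S) xor G)

Q & S = F & F = F
(Q & S) xor G = F xor T = T
~((Q & S) xor G) = ~T = F
So Statement 1 is false.

Statement 2: Formalization: ~(S -> ~Q)

~Q = ~F = T
S -> ~Q = F -> T = T
~(S -> ~Q) = ~T = F
Hence Statement 2 is false.

Statement 3: This is S nand ~G.

~G = ~T = F
S nand ~G = F nand F = T
Thus Statement 3 is true.

True statements: 1 (Statement 3).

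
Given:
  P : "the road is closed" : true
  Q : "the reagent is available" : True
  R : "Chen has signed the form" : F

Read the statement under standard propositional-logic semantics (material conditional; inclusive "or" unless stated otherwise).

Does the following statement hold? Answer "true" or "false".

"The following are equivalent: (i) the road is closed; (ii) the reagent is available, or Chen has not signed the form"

True.

Values: P=T, Q=T, R=F.
This is P <-> (Q | ~R).

~R = ~F = T
Q | ~R = T | T = T
P <-> (Q | ~R) = T <-> T = T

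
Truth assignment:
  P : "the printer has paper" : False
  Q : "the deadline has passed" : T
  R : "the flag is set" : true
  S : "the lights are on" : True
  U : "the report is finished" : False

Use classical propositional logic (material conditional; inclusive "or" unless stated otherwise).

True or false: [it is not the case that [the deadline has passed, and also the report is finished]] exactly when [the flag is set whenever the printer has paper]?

True

Values: Q=True, U=False, P=False, R=True.
In symbols: not (Q and U) iff (P -> R)

Q and U = True and False = False
not (Q and U) = not False = True
P -> R = False -> True = True
not (Q and U) iff (P -> R) = True iff True = True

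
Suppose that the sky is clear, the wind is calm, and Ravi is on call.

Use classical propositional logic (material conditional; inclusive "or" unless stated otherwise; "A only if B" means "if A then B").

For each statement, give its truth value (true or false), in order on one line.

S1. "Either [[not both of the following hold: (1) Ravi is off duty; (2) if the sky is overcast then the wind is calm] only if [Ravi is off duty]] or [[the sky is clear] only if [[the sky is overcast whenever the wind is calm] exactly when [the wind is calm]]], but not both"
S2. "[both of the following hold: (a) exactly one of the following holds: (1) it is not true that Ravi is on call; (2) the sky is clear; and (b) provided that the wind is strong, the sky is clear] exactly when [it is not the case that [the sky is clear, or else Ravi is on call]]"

Let G = "Ravi is on call" (True), W = "the sky is overcast" (False), Q = "the wind is strong" (False).

S1: Parsed as ((not G nand (W -> not Q)) -> not G) xor (not W -> ((not Q -> W) iff not Q))

not G = not True = False
not Q = not False = True
W -> not Q = False -> True = True
not G nand (W -> not Q) = False nand True = True
not G = not True = False
(not G nand (W -> not Q)) -> not G = True -> False = False
not W = not False = True
not Q = not False = True
not Q -> W = True -> False = False
not Q = not False = True
(not Q -> W) iff not Q = False iff True = False
not W -> ((not Q -> W) iff not Q) = True -> False = False
((not G nand (W -> not Q)) -> not G) xor (not W -> ((not Q -> W) iff not Q)) = False xor False = False
Hence S1 is false.

S2: Parsed as ((not G xor not W) and (Q -> not W)) iff not (not W or G)

not G = not True = False
not W = not False = True
not G xor not W = False xor True = True
not W = not False = True
Q -> not W = False -> True = True
(not G xor not W) and (Q -> not W) = True and True = True
not W = not False = True
not W or G = True or True = True
not (not W or G) = not True = False
((not G xor not W) and (Q -> not W)) iff not (not W or G) = True iff False = False
Thus S2 is false.

S1 False / S2 False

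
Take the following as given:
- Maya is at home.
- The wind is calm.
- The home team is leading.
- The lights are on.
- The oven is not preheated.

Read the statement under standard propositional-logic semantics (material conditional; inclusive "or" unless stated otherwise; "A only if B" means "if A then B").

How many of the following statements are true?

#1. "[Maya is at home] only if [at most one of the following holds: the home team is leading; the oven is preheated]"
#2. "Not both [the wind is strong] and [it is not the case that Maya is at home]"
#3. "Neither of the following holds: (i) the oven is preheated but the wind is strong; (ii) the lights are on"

2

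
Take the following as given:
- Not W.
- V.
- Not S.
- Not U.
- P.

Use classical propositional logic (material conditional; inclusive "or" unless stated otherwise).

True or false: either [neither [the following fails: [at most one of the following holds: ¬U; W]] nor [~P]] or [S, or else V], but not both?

In symbols: (~(~U nand W) nor ~P) xor (S | V)

~U = ~F = T
~U nand W = T nand F = T
~(~U nand W) = ~T = F
~P = ~T = F
~(~U nand W) nor ~P = F nor F = T
S | V = F | T = T
(~(~U nand W) nor ~P) xor (S | V) = T xor T = F

False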